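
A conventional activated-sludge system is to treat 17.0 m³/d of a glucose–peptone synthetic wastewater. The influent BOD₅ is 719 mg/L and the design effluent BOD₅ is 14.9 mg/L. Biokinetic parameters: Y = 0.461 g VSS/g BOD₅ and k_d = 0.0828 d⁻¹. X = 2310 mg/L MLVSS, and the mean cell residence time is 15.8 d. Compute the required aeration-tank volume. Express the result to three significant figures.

V ≈ 16.4 m³

Rearranging the biomass balance for a CMAS with decay, V = Y·Q·ΔS·θ_c / [X·(1+k_d θ_c)] = 0.461 × 17.0 × (719 − 14.9) × 15.8 / [2310 × (1 + 0.0828 × 15.8)] = 8.72×10^4 / 5332 = 16.35 m³.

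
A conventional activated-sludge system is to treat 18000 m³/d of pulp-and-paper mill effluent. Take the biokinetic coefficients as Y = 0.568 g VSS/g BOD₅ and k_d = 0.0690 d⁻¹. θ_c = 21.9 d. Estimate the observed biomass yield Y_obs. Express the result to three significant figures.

Y_obs ≈ 0.226 g VSS/g BOD₅

Y_obs = Y / (1 + k_d θ_c) = 0.568 / (1 + 0.0690 × 21.9) = 0.568 / 2.511 = 0.2262.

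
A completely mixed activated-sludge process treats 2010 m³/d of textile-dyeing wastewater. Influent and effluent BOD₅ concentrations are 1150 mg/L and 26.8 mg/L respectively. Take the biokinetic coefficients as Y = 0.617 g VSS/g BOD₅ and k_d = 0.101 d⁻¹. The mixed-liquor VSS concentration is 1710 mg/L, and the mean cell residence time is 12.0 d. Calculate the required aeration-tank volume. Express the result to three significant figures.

V ≈ 4420 m³

From the SRT design equation V = Y Q (S₀−S) θ_c / [X (1 + k_d θ_c)] = 0.617 × 2010 × (1150 − 26.8) × 12.0 / [1710 × (1 + 0.101 × 12.0)] = 1.67×10^7 / 3783 = 4419 m³.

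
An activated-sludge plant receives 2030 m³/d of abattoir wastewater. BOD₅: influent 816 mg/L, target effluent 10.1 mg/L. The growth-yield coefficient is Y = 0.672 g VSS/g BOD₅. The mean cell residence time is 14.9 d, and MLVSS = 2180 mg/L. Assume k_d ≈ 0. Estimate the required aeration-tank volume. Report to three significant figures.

V·X = Y·Q·ΔS·θ_c gives V = 0.672 × 2030 × (816 − 10.1) × 14.9 / 2180 = 7514 m³.

V ≈ 7510 m³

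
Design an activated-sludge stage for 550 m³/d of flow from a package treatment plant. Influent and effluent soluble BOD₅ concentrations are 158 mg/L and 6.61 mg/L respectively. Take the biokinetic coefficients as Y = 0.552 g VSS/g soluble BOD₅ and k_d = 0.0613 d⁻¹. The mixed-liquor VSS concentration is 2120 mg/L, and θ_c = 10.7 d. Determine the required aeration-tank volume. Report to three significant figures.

V ≈ 140 m³

From the SRT design equation V = Y Q (S₀−S) θ_c / [X (1 + k_d θ_c)] = 0.552 × 550 × (158 − 6.61) × 10.7 / [2120 × (1 + 0.0613 × 10.7)] = 4.92×10^5 / 3511 = 140.1 m³.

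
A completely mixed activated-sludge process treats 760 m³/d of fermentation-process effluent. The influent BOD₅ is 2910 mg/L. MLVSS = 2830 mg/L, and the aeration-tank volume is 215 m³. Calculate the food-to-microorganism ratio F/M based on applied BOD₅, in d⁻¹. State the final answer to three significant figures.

F/M = applied load / biomass = Q·S₀/(V·X) = 760 × 2910 / (215.0 × 2830) = 3.635 d⁻¹.

F/M ≈ 3.63 d⁻¹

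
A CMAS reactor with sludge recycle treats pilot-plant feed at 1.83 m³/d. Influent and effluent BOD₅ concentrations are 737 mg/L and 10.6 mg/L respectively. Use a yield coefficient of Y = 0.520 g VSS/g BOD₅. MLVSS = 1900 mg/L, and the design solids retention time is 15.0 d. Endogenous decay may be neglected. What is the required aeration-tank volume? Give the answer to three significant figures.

V ≈ 5.46 m³

Biomass mass balance (decay neglected): V·X = Y·Q·(S₀ − S)·θ_c, so V = 0.520 × 1.83 × (737 − 10.6) × 15.0 / 1900 = 5.457 m³.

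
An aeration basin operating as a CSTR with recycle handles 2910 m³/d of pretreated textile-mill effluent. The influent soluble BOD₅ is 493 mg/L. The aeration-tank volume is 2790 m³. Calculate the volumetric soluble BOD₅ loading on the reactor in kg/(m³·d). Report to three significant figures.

L_v ≈ 0.514 kg soluble BOD₅/(m³·d)

L_v = Q S₀ / V = 2910 × 493 × 10⁻³ / 2790 = 0.5142 kg/(m³·d).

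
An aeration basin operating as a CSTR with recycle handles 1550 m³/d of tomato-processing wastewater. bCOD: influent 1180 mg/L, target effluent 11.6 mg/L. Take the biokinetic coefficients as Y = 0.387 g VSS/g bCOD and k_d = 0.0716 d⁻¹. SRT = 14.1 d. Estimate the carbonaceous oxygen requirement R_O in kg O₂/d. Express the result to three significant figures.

The observed yield is Y_obs = Y/(1 + k_d·θ_c) = 0.387 / (1 + 0.0716 × 14.1) = 0.387 / 2.010 = 0.1926 g VSS per g bCOD removed.
ΔS = 1180 − 11.6 = 1168 mg/L, so the substrate removal rate is 1550 × 1168/1000 = 1811 kg bCOD/d.
Biomass synthesised: P_X = Y_obs × 1811 = 348.8 kg VSS/d.
R_O = Q·ΔS − 1.42 P_X = 1811 − 495.2 = 1316 kg O₂/d.

R_O ≈ 1320 kg O₂/d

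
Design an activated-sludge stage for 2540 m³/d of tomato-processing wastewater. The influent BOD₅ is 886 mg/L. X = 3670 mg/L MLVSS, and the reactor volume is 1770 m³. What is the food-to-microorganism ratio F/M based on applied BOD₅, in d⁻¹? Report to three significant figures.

F/M = applied load / biomass = Q·S₀/(V·X) = 2540 × 886 / (1770 × 3670) = 0.3464 d⁻¹.

F/M ≈ 0.346 d⁻¹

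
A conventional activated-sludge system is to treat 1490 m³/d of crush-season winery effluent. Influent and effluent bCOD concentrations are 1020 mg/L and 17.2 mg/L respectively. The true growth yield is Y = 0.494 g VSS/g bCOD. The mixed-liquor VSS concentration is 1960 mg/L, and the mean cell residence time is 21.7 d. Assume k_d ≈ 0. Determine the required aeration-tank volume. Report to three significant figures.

V ≈ 8170 m³

V·X = Y·Q·ΔS·θ_c gives V = 0.494 × 1490 × (1020 − 17.2) × 21.7 / 1960 = 8172 m³.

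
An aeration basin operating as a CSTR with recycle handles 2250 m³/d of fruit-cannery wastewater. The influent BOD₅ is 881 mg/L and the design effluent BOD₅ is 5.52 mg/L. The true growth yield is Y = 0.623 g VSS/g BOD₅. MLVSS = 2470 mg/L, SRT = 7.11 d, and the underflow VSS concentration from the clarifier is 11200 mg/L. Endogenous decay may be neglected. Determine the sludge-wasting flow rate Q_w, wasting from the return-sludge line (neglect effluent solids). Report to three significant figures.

Biomass mass balance (decay neglected): V·X = Y·Q·(S₀ − S)·θ_c, so V = 0.623 × 2250 × (881 − 5.52) × 7.11 / 2470 = 3533 m³.
Q_w = (V·X)/(θ_c X_r) = 3533 × 2470 / (7.11 × 11200) = 109.6 m³/d.

Q_w ≈ 110 m³/d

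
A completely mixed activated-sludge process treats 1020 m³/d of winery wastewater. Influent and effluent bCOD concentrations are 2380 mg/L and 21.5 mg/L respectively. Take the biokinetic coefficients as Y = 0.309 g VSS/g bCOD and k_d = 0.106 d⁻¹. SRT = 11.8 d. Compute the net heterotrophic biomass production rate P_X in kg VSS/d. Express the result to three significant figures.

P_X ≈ 330 kg VSS/d

The observed yield is Y_obs = Y/(1 + k_d·θ_c) = 0.309 / (1 + 0.106 × 11.8) = 0.309 / 2.251 = 0.1373 g VSS per g bCOD removed.
Q·(S₀ − S) = 1020 × (2380 − 21.5) × 10⁻³ = 2406 kg/d removed.
Net biomass production P_X = Y_obs × Q·(S₀ − S) = 0.1373 × 2406 = 330.3 kg VSS/d.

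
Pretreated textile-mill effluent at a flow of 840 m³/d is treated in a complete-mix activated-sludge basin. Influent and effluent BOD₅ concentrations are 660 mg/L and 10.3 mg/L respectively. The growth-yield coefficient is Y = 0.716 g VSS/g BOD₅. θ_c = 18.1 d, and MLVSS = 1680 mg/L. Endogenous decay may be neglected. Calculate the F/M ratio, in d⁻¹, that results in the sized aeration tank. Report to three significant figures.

Biomass mass balance (decay neglected): V·X = Y·Q·(S₀ − S)·θ_c, so V = 0.716 × 840 × (660 − 10.3) × 18.1 / 1680 = 4210 m³.
Food-to-microorganism ratio F/M = Q S₀ / (V X) = 840 × 660 / (4210 × 1680) = 0.07839 d⁻¹.

F/M ≈ 0.0784 d⁻¹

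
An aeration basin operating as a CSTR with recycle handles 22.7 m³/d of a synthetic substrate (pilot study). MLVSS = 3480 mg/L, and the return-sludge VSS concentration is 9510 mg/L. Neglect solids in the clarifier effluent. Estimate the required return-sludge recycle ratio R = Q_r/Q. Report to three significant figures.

R ≈ 0.577

R = Q_r/Q = X/(X_r − X) = 3480 / (9510 − 3480) = 0.5771.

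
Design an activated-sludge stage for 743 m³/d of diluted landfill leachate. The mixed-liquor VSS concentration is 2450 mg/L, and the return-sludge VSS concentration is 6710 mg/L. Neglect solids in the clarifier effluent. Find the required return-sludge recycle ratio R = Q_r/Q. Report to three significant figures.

R ≈ 0.575

Solids balance on the clarifier gives (1+R)X = R·X_r, so R = X/(X_r − X) = 2450 / (6710 − 2450) = 0.5751.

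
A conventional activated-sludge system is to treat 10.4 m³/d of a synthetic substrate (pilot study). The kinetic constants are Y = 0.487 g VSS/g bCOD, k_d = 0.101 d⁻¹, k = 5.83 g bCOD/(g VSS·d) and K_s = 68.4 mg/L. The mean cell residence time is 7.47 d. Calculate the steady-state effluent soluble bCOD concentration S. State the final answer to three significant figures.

From the Monod/SRT balance for a CMAS, S = K_s·(1+k_d θ_c)/[θ_c·(Y k − k_d) − 1] = 68.4 × (1 + 0.101 × 7.47) / [7.47 × (0.487 × 5.83 − 0.101) − 1] = 120.0 / 19.45 = 6.169 mg/L.

S ≈ 6.17 mg/L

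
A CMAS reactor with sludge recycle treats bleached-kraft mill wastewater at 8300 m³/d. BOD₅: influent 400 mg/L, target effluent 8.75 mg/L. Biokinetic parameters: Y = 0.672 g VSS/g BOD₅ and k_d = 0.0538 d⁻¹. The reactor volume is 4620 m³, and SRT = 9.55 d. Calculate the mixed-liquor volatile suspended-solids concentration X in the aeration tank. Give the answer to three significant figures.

X ≈ 2980 mg/L

From V·X·(1 + k_d·θ_c) = Y·Q·(S₀ − S)·θ_c: X = 0.672 × 8300 × (400 − 8.75) × 9.55 / [4620 × (1 + 0.0538 × 9.55)] = 2980 mg/L.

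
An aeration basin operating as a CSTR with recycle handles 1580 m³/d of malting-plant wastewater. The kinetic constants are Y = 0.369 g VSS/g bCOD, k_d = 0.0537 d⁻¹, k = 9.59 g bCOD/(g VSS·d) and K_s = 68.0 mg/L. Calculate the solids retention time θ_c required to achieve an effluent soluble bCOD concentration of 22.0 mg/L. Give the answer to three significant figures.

At the target effluent, Y k S/(K_s+S) = 0.369×9.59×22.0/90.00 = 0.8650 d⁻¹.
Then 1/θ_c = μ − k_d = 0.8650 − 0.0537 = 0.8113 d⁻¹, giving θ_c = 1.233 d.

θ_c ≈ 1.23 d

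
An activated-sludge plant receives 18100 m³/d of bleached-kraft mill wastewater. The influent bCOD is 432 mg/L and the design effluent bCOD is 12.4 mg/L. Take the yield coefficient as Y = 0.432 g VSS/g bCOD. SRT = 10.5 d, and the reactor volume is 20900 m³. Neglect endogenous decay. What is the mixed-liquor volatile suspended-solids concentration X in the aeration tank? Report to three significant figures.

X = Y·Q·ΔS·θ_c / V = 0.432 × 18100 × (432 − 12.4) × 10.5 / 20900 = 1648 mg/L.

X ≈ 1650 mg/L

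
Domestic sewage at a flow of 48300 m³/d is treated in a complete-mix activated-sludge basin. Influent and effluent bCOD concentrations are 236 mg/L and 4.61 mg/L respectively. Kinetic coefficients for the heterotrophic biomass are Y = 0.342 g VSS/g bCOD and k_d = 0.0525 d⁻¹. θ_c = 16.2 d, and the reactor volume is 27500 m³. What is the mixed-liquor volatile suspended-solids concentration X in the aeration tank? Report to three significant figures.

X ≈ 1220 mg/L

Solving the biomass balance for X: X = Y Q (S₀−S) θ_c / [V (1+k_d θ_c)] = 0.342 × 48300 × (236 − 4.61) × 16.2 / [27500 × (1 + 0.0525 × 16.2)] = 1217 mg/L.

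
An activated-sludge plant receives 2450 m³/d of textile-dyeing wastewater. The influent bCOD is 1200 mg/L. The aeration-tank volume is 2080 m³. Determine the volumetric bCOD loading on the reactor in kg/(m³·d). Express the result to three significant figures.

L_v = Q S₀ / V = 2450 × 1200 × 10⁻³ / 2080 = 1.413 kg/(m³·d).

L_v ≈ 1.41 kg bCOD/(m³·d)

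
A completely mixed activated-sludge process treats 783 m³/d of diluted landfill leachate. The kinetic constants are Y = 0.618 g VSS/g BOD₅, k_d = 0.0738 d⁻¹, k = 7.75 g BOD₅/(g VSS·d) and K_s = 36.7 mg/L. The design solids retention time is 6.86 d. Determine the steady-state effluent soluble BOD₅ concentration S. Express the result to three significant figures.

S ≈ 1.76 mg/L

From the Monod/SRT balance for a CMAS, S = K_s·(1+k_d θ_c)/[θ_c·(Y k − k_d) − 1] = 36.7 × (1 + 0.0738 × 6.86) / [6.86 × (0.618 × 7.75 − 0.0738) − 1] = 55.28 / 31.35 = 1.763 mg/L.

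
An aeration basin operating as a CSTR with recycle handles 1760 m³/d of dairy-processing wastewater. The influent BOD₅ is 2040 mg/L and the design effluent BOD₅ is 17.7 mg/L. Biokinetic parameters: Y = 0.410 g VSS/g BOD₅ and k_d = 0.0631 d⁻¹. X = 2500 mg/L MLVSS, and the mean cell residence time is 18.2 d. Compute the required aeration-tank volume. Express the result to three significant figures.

V ≈ 4940 m³

Rearranging the biomass balance for a CMAS with decay, V = Y·Q·ΔS·θ_c / [X·(1+k_d θ_c)] = 0.410 × 1760 × (2040 − 17.7) × 18.2 / [2500 × (1 + 0.0631 × 18.2)] = 2.66×10^7 / 5371 = 4945 m³.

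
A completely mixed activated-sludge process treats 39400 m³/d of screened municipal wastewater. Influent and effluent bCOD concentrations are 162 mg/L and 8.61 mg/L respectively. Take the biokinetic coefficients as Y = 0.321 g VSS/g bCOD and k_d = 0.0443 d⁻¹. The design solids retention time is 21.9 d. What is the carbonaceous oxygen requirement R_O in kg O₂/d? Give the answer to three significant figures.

R_O ≈ 4650 kg O₂/d

Y_obs = Y / (1 + k_d θ_c) = 0.321 / (1 + 0.0443 × 21.9) = 0.321 / 1.970 = 0.1629.
Q·(S₀ − S) = 39400 × (162 − 8.61) × 10⁻³ = 6044 kg/d removed.
Biomass synthesised: P_X = Y_obs × 6044 = 984.7 kg VSS/d.
Carbonaceous O₂ demand = substrate oxidised − cell-mass equivalent = 6044 − 1.42 × 984.7 = 4645 kg O₂/d.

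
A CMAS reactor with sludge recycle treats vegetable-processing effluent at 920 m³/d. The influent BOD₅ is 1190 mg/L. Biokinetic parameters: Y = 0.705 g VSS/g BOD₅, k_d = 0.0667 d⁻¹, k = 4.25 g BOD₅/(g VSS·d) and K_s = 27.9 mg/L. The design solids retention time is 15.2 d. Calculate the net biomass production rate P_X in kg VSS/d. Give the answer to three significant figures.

From the Monod/SRT balance for a CMAS, S = K_s·(1+k_d θ_c)/[θ_c·(Y k − k_d) − 1] = 27.9 × (1 + 0.0667 × 15.2) / [15.2 × (0.705 × 4.25 − 0.0667) − 1] = 56.19 / 43.53 = 1.291 mg/L.
The observed yield is Y_obs = Y/(1 + k_d·θ_c) = 0.705 / (1 + 0.0667 × 15.2) = 0.705 / 2.014 = 0.3501 g VSS per g BOD₅ removed.
Mass of BOD₅ removed per day: Q(S₀ − S) = 920 × 1189 g/m³ = 1094 kg/d.
So the net sludge growth is P_X = 0.3501 × 1094 = 382.8 kg VSS/d.

P_X ≈ 383 kg VSS/d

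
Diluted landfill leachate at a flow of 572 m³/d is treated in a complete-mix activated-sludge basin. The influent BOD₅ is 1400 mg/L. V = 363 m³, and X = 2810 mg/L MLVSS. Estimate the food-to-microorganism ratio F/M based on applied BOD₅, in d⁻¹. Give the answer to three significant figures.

F/M ≈ 0.785 d⁻¹

F/M = Q·S₀ / (V·X) = 572 × 1400 / (363.0 × 2810) = 0.7851 g BOD₅·(g VSS·d)⁻¹.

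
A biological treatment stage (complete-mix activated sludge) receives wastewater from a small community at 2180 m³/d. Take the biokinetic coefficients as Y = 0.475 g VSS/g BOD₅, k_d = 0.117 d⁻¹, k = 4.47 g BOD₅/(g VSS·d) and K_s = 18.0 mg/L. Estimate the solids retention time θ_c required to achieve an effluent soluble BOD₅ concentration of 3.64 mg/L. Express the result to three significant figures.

Specific growth rate at S = 3.64 mg/L: μ = YkS/(K_s+S) = 0.475·4.47·3.64/(18.0+3.64) = 0.3571 d⁻¹.
θ_c = 1/(μ − k_d) = 1/(0.3571 − 0.117) = 1/0.2401 = 4.164 d.

θ_c ≈ 4.16 d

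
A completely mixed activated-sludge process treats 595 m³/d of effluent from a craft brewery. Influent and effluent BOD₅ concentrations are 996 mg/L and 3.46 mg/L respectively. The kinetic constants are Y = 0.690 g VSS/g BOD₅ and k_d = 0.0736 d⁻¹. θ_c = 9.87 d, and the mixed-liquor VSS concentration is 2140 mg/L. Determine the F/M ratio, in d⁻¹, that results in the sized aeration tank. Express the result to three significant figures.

F/M ≈ 0.254 d⁻¹

Rearranging the biomass balance for a CMAS with decay, V = Y·Q·ΔS·θ_c / [X·(1+k_d θ_c)] = 0.690 × 595 × (996 − 3.46) × 9.87 / [2140 × (1 + 0.0736 × 9.87)] = 4.02×10^6 / 3695 = 1089 m³.
F/M = Q·S₀ / (V·X) = 595 × 996 / (1089 × 2140) = 0.2544 g BOD₅·(g VSS·d)⁻¹.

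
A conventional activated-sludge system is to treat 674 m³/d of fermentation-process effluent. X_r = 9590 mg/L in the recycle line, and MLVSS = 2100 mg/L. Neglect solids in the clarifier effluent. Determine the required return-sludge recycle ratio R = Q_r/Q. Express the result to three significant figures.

R ≈ 0.280

R = Q_r/Q = X/(X_r − X) = 2100 / (9590 − 2100) = 0.2804.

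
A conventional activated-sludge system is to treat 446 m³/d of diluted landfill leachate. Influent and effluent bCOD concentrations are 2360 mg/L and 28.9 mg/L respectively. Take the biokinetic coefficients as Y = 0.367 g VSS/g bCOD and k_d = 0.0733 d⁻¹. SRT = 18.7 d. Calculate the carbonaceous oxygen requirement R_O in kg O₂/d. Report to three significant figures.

Correct the yield for decay: Y_obs = Y/(1 + k_d θ_c) = 0.367 / (1 + 0.0733 × 18.7) = 0.367 / 2.371 = 0.1548.
Mass of bCOD removed per day: Q(S₀ − S) = 446 × 2331 g/m³ = 1040 kg/d.
Net sludge production P_X = 0.1548 × 1040 = 160.9 kg VSS/d.
Carbonaceous O₂ demand = substrate oxidised − cell-mass equivalent = 1040 − 1.42 × 160.9 = 811.1 kg O₂/d.

R_O ≈ 811 kg O₂/d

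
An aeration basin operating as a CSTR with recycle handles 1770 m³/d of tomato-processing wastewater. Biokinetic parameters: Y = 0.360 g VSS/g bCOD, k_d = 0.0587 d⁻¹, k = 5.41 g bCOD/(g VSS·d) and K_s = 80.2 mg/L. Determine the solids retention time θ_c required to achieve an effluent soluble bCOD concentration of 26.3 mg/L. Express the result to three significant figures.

Specific growth rate at S = 26.3 mg/L: μ = YkS/(K_s+S) = 0.360·5.41·26.3/(80.2+26.3) = 0.4810 d⁻¹.
Then 1/θ_c = μ − k_d = 0.4810 − 0.0587 = 0.4223 d⁻¹, giving θ_c = 2.368 d.

θ_c ≈ 2.37 d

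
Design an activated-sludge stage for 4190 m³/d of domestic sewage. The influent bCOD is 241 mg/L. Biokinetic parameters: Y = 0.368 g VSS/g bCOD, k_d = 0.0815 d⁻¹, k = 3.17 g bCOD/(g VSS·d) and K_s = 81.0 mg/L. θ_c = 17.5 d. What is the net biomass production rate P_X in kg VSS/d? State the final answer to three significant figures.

P_X ≈ 146 kg VSS/d

From the Monod/SRT balance for a CMAS, S = K_s·(1+k_d θ_c)/[θ_c·(Y k − k_d) − 1] = 81.0 × (1 + 0.0815 × 17.5) / [17.5 × (0.368 × 3.17 − 0.0815) − 1] = 196.5 / 17.99 = 10.93 mg/L.
The observed yield is Y_obs = Y/(1 + k_d·θ_c) = 0.368 / (1 + 0.0815 × 17.5) = 0.368 / 2.426 = 0.1517 g VSS per g bCOD removed.
Q·(S₀ − S) = 4190 × (241 − 10.9) × 10⁻³ = 964.1 kg/d removed.
Biomass produced: P_X = Y_obs·Q·ΔS = 0.1517 × 964.1 ≈ 146.2 kg VSS/d.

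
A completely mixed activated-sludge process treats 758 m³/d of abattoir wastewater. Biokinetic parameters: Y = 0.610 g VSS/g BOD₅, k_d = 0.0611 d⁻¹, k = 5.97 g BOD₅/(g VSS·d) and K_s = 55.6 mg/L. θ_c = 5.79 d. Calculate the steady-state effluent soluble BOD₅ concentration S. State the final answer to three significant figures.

S ≈ 3.81 mg/L

Effluent substrate depends only on kinetics and SRT: S = K_s(1 + k_d θ_c) / [θ_c(Yk − k_d) − 1] = 55.6 × (1 + 0.0611 × 5.79) / [5.79 × (0.610 × 5.97 − 0.0611) − 1] = 75.27 / 19.73 = 3.815 mg/L.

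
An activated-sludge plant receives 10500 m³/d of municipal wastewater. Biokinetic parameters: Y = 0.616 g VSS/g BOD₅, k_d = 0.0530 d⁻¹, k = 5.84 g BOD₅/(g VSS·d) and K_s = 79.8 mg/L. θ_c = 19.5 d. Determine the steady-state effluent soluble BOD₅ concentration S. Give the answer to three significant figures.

From the Monod/SRT balance for a CMAS, S = K_s·(1+k_d θ_c)/[θ_c·(Y k − k_d) − 1] = 79.8 × (1 + 0.0530 × 19.5) / [19.5 × (0.616 × 5.84 − 0.0530) − 1] = 162.3 / 68.12 = 2.382 mg/L.

S ≈ 2.38 mg/L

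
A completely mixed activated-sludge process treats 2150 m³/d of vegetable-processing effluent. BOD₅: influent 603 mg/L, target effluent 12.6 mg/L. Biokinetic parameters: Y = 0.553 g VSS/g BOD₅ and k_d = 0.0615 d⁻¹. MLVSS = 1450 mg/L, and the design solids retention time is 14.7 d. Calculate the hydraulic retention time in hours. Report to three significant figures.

From the SRT design equation V = Y Q (S₀−S) θ_c / [X (1 + k_d θ_c)] = 0.553 × 2150 × (603 − 12.6) × 14.7 / [1450 × (1 + 0.0615 × 14.7)] = 1.03×10^7 / 2761 = 3737 m³.
HRT = V/Q = 3737 m³ / 2150 m³·d⁻¹ = 1.738 d × 24 = 41.72 h.

τ ≈ 41.7 h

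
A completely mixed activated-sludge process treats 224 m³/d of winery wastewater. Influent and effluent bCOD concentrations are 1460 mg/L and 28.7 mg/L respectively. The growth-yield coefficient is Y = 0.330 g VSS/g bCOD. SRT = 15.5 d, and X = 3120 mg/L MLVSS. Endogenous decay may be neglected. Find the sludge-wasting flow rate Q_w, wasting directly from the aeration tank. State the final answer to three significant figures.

Q_w ≈ 33.9 m³/d

V·X = Y·Q·ΔS·θ_c gives V = 0.330 × 224 × (1460 − 28.7) × 15.5 / 3120 = 525.6 m³.
With mixed-liquor wasting, θ_c = V/Q_w, so Q_w = V/θ_c = 525.6/15.5 = 33.91 m³/d.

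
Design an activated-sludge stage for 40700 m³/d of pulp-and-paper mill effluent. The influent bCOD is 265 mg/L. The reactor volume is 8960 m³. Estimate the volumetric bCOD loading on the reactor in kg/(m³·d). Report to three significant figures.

Applied bCOD load per unit volume = Q·S₀/V = (40700 × 265/1000)/8960 = 1.204 kg bCOD·m⁻³·d⁻¹.

L_v ≈ 1.20 kg bCOD/(m³·d)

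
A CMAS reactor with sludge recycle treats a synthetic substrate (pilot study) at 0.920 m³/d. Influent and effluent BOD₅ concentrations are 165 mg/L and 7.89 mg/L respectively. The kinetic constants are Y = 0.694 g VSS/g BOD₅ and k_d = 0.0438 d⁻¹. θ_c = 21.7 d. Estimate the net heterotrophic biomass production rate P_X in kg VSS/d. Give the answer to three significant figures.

P_X ≈ 0.0514 kg VSS/d

Observed yield with endogenous decay: Y_obs = Y / (1 + k_d·θ_c) = 0.694 / (1 + 0.0438 × 21.7) = 0.694 / 1.950 = 0.3558 g VSS/g BOD₅.
Substrate removed = Q·(S₀ − S) = 0.920 m³/d × (165 − 7.89) g/m³ = 1.45×10^2 g/d = 0.1445 kg/d.
Biomass produced: P_X = Y_obs·Q·ΔS = 0.3558 × 0.1445 ≈ 0.05143 kg VSS/d.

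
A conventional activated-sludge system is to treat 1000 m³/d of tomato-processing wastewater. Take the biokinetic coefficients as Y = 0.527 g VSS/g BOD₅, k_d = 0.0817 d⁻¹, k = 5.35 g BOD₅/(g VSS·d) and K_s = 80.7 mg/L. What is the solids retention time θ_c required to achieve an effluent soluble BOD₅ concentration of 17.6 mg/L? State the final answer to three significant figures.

θ_c ≈ 2.36 d

From 1/θ_c = Y·k·S/(K_s + S) − k_d: Y·k·S/(K_s+S) = 0.527 × 5.35 × 17.6 / (80.7 + 17.6) = 0.5048 d⁻¹.
1/θ_c = 0.5048 − 0.0817 = 0.4231 d⁻¹, so θ_c = 2.363 d.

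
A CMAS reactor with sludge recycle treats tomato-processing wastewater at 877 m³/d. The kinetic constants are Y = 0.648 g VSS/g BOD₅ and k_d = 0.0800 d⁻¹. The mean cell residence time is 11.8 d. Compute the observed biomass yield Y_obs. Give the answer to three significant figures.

Y_obs = Y / (1 + k_d θ_c) = 0.648 / (1 + 0.0800 × 11.8) = 0.648 / 1.944 = 0.3333.

Y_obs ≈ 0.333 g VSS/g BOD₅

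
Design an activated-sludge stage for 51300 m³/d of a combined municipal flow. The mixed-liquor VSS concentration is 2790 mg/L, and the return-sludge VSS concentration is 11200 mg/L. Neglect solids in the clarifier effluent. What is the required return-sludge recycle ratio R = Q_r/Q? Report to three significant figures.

R ≈ 0.332

Solids balance on the clarifier gives (1+R)X = R·X_r, so R = X/(X_r − X) = 2790 / (11200 − 2790) = 0.3317.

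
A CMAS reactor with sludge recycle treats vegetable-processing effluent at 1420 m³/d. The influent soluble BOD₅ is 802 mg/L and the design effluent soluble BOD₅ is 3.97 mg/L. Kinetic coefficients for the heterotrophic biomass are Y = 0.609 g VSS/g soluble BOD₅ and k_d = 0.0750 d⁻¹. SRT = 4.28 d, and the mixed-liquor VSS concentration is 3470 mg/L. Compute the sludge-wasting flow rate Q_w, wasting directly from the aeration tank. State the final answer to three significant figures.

Q_w ≈ 151 m³/d

Steady-state biomass mass balance: V·X·(1 + k_d·θ_c) = Y·Q·(S₀ − S)·θ_c, so V = 0.609 × 1420 × (802 − 3.97) × 4.28 / [3470 × (1 + 0.0750 × 4.28)] = 2.95×10^6 / 4584 = 644.4 m³.
Wasting from the aeration tank: Q_w = V / θ_c = 644.4 / 4.28 = 150.6 m³/d.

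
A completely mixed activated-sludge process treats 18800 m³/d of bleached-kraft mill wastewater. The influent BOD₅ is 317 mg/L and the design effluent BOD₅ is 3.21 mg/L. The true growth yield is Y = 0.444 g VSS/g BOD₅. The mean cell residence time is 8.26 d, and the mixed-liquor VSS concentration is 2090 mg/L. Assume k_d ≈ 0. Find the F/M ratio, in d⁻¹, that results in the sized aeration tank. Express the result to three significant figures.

V·X = Y·Q·ΔS·θ_c gives V = 0.444 × 18800 × (317 − 3.21) × 8.26 / 2090 = 10352 m³.
Food-to-microorganism ratio F/M = Q S₀ / (V X) = 18800 × 317 / (10352 × 2090) = 0.2755 d⁻¹.

F/M ≈ 0.275 d⁻¹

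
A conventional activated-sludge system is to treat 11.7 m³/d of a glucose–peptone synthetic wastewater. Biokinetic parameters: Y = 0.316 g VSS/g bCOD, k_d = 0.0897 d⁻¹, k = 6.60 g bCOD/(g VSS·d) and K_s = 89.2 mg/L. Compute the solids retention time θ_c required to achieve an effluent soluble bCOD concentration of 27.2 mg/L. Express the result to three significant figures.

At the target effluent, Y k S/(K_s+S) = 0.316×6.60×27.2/116.4 = 0.4874 d⁻¹.
1/θ_c = 0.4874 − 0.0897 = 0.3977 d⁻¹, so θ_c = 2.515 d.

θ_c ≈ 2.51 d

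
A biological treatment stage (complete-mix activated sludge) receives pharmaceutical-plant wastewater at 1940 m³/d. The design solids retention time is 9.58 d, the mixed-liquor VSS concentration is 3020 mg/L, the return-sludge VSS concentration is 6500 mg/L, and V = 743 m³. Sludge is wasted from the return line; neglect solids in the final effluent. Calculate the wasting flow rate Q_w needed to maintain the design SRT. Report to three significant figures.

Q_w ≈ 36.0 m³/d

Q_w = (V·X)/(θ_c X_r) = 743.0 × 3020 / (9.58 × 6500) = 36.03 m³/d.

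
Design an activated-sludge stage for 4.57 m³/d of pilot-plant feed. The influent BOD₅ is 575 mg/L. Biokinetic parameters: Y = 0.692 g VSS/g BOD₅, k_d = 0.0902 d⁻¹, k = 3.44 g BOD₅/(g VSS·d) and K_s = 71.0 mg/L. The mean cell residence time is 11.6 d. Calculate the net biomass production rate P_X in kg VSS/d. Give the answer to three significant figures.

P_X ≈ 0.880 kg VSS/d

Effluent substrate depends only on kinetics and SRT: S = K_s(1 + k_d θ_c) / [θ_c(Yk − k_d) − 1] = 71.0 × (1 + 0.0902 × 11.6) / [11.6 × (0.692 × 3.44 − 0.0902) − 1] = 145.3 / 25.57 = 5.683 mg/L.
Observed yield with endogenous decay: Y_obs = Y / (1 + k_d·θ_c) = 0.692 / (1 + 0.0902 × 11.6) = 0.692 / 2.046 = 0.3382 g VSS/g BOD₅.
ΔS = 575 − 5.68 = 569.3 mg/L, so the substrate removal rate is 4.57 × 569.3/1000 = 2.602 kg BOD₅/d.
Biomass produced: P_X = Y_obs·Q·ΔS = 0.3382 × 2.602 ≈ 0.8798 kg VSS/d.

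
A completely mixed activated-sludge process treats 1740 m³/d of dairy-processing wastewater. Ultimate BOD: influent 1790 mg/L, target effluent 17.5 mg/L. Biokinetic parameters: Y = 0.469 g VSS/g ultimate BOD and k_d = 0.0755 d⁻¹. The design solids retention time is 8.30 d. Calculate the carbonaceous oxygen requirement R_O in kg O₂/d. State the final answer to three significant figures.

R_O ≈ 1820 kg O₂/d

Correct the yield for decay: Y_obs = Y/(1 + k_d θ_c) = 0.469 / (1 + 0.0755 × 8.30) = 0.469 / 1.627 = 0.2883.
Q·(S₀ − S) = 1740 × (1790 − 17.5) × 10⁻³ = 3084 kg/d removed.
Biomass synthesised: P_X = Y_obs × 3084 = 889.2 kg VSS/d.
R_O = Q·(S₀ − S) − 1.42·P_X = 3084 − 1.42 × 889.2 = 1821 kg O₂/d.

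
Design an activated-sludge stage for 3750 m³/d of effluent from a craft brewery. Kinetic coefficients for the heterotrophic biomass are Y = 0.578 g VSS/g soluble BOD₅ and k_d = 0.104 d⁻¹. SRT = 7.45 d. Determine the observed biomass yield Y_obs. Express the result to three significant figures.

Y_obs ≈ 0.326 g VSS/g soluble BOD₅

Observed yield with endogenous decay: Y_obs = Y / (1 + k_d·θ_c) = 0.578 / (1 + 0.104 × 7.45) = 0.578 / 1.775 = 0.3257 g VSS/g soluble BOD₅.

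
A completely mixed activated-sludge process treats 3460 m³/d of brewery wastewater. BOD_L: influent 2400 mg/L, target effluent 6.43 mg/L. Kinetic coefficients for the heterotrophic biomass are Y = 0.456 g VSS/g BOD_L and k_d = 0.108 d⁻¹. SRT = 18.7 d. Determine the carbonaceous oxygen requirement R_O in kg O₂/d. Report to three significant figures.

R_O ≈ 6510 kg O₂/d

Observed yield with endogenous decay: Y_obs = Y / (1 + k_d·θ_c) = 0.456 / (1 + 0.108 × 18.7) = 0.456 / 3.020 = 0.1510 g VSS/g BOD_L.
Q·(S₀ − S) = 3460 × (2400 − 6.43) × 10⁻³ = 8282 kg/d removed.
P_X = Y_obs·Q·(S₀ − S) = 0.1510 × 8282 = 1251 kg VSS/d.
R_O = Q·ΔS − 1.42 P_X = 8282 − 1776 = 6506 kg O₂/d.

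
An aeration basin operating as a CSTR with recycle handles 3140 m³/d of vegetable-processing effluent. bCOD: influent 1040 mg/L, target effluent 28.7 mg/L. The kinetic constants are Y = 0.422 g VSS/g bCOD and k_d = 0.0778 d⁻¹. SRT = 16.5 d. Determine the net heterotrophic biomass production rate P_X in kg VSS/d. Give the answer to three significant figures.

Correct the yield for decay: Y_obs = Y/(1 + k_d θ_c) = 0.422 / (1 + 0.0778 × 16.5) = 0.422 / 2.284 = 0.1848.
ΔS = 1040 − 28.7 = 1011 mg/L, so the substrate removal rate is 3140 × 1011/1000 = 3175 kg bCOD/d.
Biomass produced: P_X = Y_obs·Q·ΔS = 0.1848 × 3175 ≈ 586.8 kg VSS/d.

P_X ≈ 587 kg VSS/d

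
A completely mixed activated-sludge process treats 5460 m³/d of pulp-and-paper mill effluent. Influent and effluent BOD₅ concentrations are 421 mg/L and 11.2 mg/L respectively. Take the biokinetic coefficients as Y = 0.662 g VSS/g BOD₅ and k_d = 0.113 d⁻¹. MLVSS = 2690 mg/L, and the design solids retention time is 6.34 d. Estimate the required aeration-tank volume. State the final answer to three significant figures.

V ≈ 2030 m³

Rearranging the biomass balance for a CMAS with decay, V = Y·Q·ΔS·θ_c / [X·(1+k_d θ_c)] = 0.662 × 5460 × (421 − 11.2) × 6.34 / [2690 × (1 + 0.113 × 6.34)] = 9.39×10^6 / 4617 = 2034 m³.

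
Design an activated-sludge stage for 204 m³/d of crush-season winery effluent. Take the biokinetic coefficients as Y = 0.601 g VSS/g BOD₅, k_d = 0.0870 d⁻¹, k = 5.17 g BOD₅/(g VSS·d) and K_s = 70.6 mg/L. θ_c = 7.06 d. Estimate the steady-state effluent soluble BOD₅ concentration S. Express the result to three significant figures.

From the Monod/SRT balance for a CMAS, S = K_s·(1+k_d θ_c)/[θ_c·(Y k − k_d) − 1] = 70.6 × (1 + 0.0870 × 7.06) / [7.06 × (0.601 × 5.17 − 0.0870) − 1] = 114.0 / 20.32 = 5.608 mg/L.

S ≈ 5.61 mg/L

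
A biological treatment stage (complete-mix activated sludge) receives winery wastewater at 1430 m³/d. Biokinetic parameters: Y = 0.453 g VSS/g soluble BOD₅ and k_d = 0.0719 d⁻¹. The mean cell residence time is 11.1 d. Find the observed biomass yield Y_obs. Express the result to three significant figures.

The observed yield is Y_obs = Y/(1 + k_d·θ_c) = 0.453 / (1 + 0.0719 × 11.1) = 0.453 / 1.798 = 0.2519 g VSS per g soluble BOD₅ removed.

Y_obs ≈ 0.252 g VSS/g soluble BOD₅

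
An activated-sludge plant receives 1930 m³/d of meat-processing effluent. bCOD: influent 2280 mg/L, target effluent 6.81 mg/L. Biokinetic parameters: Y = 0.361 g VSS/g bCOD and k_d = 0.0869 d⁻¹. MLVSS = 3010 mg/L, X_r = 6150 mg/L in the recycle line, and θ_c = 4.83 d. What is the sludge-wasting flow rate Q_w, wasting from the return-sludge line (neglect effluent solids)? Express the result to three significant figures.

Rearranging the biomass balance for a CMAS with decay, V = Y·Q·ΔS·θ_c / [X·(1+k_d θ_c)] = 0.361 × 1930 × (2280 − 6.81) × 4.83 / [3010 × (1 + 0.0869 × 4.83)] = 7.65×10^6 / 4273 = 1790 m³.
θ_c = V·X/(Q_w·X_r) when wasting from the recycle, so Q_w = V·X/(θ_c·X_r) = 1790 × 3010 / (4.83 × 6150) = 181.4 m³/d.

Q_w ≈ 181 m³/d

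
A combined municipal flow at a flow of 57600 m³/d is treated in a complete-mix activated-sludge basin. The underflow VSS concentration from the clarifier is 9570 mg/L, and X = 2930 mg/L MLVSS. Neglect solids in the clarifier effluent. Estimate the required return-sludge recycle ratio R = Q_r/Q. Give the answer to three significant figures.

R = Q_r/Q = X/(X_r − X) = 2930 / (9570 − 2930) = 0.4413.

R ≈ 0.441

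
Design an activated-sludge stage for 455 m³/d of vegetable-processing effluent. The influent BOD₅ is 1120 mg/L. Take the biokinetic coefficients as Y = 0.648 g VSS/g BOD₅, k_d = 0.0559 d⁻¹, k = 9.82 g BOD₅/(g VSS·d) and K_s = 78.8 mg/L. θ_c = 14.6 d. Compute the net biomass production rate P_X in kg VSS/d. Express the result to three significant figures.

Effluent substrate depends only on kinetics and SRT: S = K_s(1 + k_d θ_c) / [θ_c(Yk − k_d) − 1] = 78.8 × (1 + 0.0559 × 14.6) / [14.6 × (0.648 × 9.82 − 0.0559) − 1] = 143.1 / 91.09 = 1.571 mg/L.
Observed yield with endogenous decay: Y_obs = Y / (1 + k_d·θ_c) = 0.648 / (1 + 0.0559 × 14.6) = 0.648 / 1.816 = 0.3568 g VSS/g BOD₅.
Q·(S₀ − S) = 455 × (1120 − 1.57) × 10⁻³ = 508.9 kg/d removed.
Net biomass production P_X = Y_obs × Q·(S₀ − S) = 0.3568 × 508.9 = 181.6 kg VSS/d.

P_X ≈ 182 kg VSS/d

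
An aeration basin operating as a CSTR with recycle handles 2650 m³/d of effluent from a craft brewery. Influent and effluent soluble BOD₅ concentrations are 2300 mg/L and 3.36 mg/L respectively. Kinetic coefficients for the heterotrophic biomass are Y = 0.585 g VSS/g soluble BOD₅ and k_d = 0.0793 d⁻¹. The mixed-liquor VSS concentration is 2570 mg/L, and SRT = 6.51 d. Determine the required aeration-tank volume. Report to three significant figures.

Rearranging the biomass balance for a CMAS with decay, V = Y·Q·ΔS·θ_c / [X·(1+k_d θ_c)] = 0.585 × 2650 × (2300 − 3.36) × 6.51 / [2570 × (1 + 0.0793 × 6.51)] = 2.32×10^7 / 3897 = 5948 m³.

V ≈ 5950 m³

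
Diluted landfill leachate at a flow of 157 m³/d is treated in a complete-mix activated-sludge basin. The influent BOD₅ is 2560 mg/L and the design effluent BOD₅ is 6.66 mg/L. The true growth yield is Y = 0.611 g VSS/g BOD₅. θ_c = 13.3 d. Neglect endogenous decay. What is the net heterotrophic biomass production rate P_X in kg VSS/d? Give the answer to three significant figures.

With endogenous decay neglected, the observed yield equals the true yield: Y_obs = Y = 0.611 g VSS/g BOD₅.
ΔS = 2560 − 6.66 = 2553 mg/L, so the substrate removal rate is 157 × 2553/1000 = 400.9 kg BOD₅/d.
Biomass produced: P_X = Y_obs·Q·ΔS = 0.6110 × 400.9 ≈ 244.9 kg VSS/d.

P_X ≈ 245 kg VSS/d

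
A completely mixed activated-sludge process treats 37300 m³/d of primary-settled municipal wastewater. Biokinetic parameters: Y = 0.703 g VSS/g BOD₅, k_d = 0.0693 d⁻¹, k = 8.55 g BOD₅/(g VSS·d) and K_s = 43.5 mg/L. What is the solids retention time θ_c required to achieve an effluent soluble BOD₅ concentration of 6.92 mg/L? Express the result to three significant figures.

θ_c ≈ 1.32 d

At the target effluent, Y k S/(K_s+S) = 0.703×8.55×6.92/50.42 = 0.8249 d⁻¹.
θ_c = 1/(μ − k_d) = 1/(0.8249 − 0.0693) = 1/0.7556 = 1.323 d.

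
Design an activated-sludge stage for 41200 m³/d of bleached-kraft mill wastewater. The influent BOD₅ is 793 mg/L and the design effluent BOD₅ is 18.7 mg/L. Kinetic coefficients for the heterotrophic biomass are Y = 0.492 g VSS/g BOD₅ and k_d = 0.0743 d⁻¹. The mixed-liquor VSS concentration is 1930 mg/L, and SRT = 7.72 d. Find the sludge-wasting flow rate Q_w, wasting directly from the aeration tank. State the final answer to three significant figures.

Q_w ≈ 5170 m³/d

Rearranging the biomass balance for a CMAS with decay, V = Y·Q·ΔS·θ_c / [X·(1+k_d θ_c)] = 0.492 × 41200 × (793 − 18.7) × 7.72 / [1930 × (1 + 0.0743 × 7.72)] = 1.21×10^8 / 3037 = 39897 m³.
For wasting at MLVSS concentration, Q_w = V/θ_c = 39897/7.72 = 5168 m³/d.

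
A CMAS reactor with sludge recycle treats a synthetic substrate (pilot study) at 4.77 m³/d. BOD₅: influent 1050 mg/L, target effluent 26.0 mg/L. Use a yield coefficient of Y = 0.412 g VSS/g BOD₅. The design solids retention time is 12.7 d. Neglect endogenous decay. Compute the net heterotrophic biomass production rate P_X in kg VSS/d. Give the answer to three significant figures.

P_X ≈ 2.01 kg VSS/d

No decay correction is needed, so Y_obs = Y = 0.412.
Mass of BOD₅ removed per day: Q(S₀ − S) = 4.77 × 1024 g/m³ = 4.884 kg/d.
Net biomass production P_X = Y_obs × Q·(S₀ − S) = 0.4120 × 4.884 = 2.012 kg VSS/d.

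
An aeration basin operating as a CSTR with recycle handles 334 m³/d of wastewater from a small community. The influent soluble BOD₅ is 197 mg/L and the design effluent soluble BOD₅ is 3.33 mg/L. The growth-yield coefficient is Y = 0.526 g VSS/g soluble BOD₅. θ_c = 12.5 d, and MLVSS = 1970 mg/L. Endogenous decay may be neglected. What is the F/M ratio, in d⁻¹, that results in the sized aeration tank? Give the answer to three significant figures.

Biomass mass balance (decay neglected): V·X = Y·Q·(S₀ − S)·θ_c, so V = 0.526 × 334 × (197 − 3.33) × 12.5 / 1970 = 215.9 m³.
F/M = applied load / biomass = Q·S₀/(V·X) = 334 × 197 / (215.9 × 1970) = 0.1547 d⁻¹.

F/M ≈ 0.155 d⁻¹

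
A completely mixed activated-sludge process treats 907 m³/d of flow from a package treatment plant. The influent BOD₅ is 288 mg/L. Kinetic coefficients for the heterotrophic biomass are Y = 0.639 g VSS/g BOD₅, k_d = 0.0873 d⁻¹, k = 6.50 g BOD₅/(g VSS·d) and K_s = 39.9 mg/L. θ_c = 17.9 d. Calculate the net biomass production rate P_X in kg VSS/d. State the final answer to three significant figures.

P_X ≈ 64.8 kg VSS/d

For a completely mixed reactor with recycle the Lawrence–McCarty relation gives S = K_s·(1 + k_d·θ_c) / [θ_c·(Y·k − k_d) − 1] = 39.9 × (1 + 0.0873 × 17.9) / [17.9 × (0.639 × 6.50 − 0.0873) − 1] = 102.3 / 71.78 = 1.424 mg/L.
Y_obs = Y / (1 + k_d θ_c) = 0.639 / (1 + 0.0873 × 17.9) = 0.639 / 2.563 = 0.2493.
Substrate removed = Q·(S₀ − S) = 907 m³/d × (288 − 1.42) g/m³ = 2.6×10^5 g/d = 259.9 kg/d.
Biomass produced: P_X = Y_obs·Q·ΔS = 0.2493 × 259.9 ≈ 64.81 kg VSS/d.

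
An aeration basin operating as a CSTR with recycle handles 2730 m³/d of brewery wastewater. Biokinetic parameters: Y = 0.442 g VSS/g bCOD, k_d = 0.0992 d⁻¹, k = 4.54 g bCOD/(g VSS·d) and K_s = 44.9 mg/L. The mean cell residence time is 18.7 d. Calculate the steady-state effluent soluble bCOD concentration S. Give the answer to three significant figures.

S ≈ 3.70 mg/L

For a completely mixed reactor with recycle the Lawrence–McCarty relation gives S = K_s·(1 + k_d·θ_c) / [θ_c·(Y·k − k_d) − 1] = 44.9 × (1 + 0.0992 × 18.7) / [18.7 × (0.442 × 4.54 − 0.0992) − 1] = 128.2 / 34.67 = 3.697 mg/L.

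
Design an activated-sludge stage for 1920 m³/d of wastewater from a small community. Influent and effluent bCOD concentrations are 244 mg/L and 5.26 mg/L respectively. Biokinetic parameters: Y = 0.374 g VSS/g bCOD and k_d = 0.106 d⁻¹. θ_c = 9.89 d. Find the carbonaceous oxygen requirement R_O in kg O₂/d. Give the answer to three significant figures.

R_O ≈ 340 kg O₂/d

Observed yield with endogenous decay: Y_obs = Y / (1 + k_d·θ_c) = 0.374 / (1 + 0.106 × 9.89) = 0.374 / 2.048 = 0.1826 g VSS/g bCOD.
Substrate removed = Q·(S₀ − S) = 1920 m³/d × (244 − 5.26) g/m³ = 4.58×10^5 g/d = 458.4 kg/d.
Net sludge production P_X = 0.1826 × 458.4 = 83.69 kg VSS/d.
Carbonaceous O₂ demand = substrate oxidised − cell-mass equivalent = 458.4 − 1.42 × 83.69 = 339.5 kg O₂/d.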